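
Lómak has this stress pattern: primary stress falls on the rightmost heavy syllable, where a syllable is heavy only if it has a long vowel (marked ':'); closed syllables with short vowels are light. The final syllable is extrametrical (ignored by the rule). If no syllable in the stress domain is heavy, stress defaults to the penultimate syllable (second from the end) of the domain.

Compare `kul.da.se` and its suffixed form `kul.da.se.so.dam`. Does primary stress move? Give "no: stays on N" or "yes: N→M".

yes: 1→3

Base `kul.da.se` (3 syllables):
  The final syllable (3, se) is extrametrical; the stress domain is syllables 1–2.
  Weights: 1 kul L, 2 da L.
  No heavy syllable in the domain; default to the penultimate syllable (second from the end) of the domain = syllable 1.
  → primary stress on syllable 1.
Suffixed `kul.da.se.so.dam` (5 syllables):
  The final syllable (5, dam) is extrametrical; the stress domain is syllables 1–4.
  Weights: 1 kul L, 2 da L, 3 se L, 4 so L.
  No heavy syllable in the domain; default to the penultimate syllable (second from the end) of the domain = syllable 3.
  → primary stress on syllable 3.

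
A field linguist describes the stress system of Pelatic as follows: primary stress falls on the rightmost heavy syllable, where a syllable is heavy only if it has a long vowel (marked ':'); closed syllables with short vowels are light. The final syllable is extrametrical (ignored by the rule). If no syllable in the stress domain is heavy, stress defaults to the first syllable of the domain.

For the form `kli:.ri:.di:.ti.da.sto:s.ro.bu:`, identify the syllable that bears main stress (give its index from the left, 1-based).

6

The final syllable (8, bu:) is extrametrical; the stress domain is syllables 1–7.
Weights: 1 kli: H, 2 ri: H, 3 di: H, 4 ti L, 5 da L, 6 sto:s H, 7 ro L.
Heavy syllables in the domain: 1, 2, 3, 6. The rightmost is syllable 6 (sto:s).
Primary stress: syllable 6 → kli:.ri:.di:.ti.da.ˈsto:s.ro.bu:.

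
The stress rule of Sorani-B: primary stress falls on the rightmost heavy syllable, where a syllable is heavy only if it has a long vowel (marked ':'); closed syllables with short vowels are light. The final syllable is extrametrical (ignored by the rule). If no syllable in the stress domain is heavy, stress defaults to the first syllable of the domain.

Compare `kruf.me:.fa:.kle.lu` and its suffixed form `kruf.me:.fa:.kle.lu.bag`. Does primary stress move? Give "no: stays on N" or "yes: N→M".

no: stays on 3

Base `kruf.me:.fa:.kle.lu` (5 syllables):
  The final syllable (5, lu) is extrametrical; the stress domain is syllables 1–4.
  Weights: 1 kruf L, 2 me: H, 3 fa: H, 4 kle L.
  Heavy syllables in the domain: 2, 3. The rightmost is syllable 3 (fa:).
  → primary stress on syllable 3.
Suffixed `kruf.me:.fa:.kle.lu.bag` (6 syllables):
  The final syllable (6, bag) is extrametrical; the stress domain is syllables 1–5.
  Weights: 1 kruf L, 2 me: H, 3 fa: H, 4 kle L, 5 lu L.
  Heavy syllables in the domain: 2, 3. The rightmost is syllable 3 (fa:).
  → primary stress on syllable 3.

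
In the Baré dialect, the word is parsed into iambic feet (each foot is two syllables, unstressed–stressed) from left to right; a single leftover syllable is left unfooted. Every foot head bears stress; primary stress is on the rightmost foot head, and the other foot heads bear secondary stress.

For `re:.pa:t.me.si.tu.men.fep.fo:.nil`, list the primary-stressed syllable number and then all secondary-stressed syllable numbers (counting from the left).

primary 8, secondary 2, 4, 6

Parse left to right into iambic (σˈσ) feet: (re:.ˈpa:t) (me.ˈsi) (tu.ˈmen) (fep.ˈfo:) nil. Syllable 9 is left unfooted.
Foot heads (stressed positions): 2, 4, 6, 8.
End Rule Rightmost: primary stress on the rightmost head = syllable 8.
Secondary stress on 2, 4, 6: re:.ˌpa:t.me.ˌsi.tu.ˌmen.fep.ˈfo:.nil.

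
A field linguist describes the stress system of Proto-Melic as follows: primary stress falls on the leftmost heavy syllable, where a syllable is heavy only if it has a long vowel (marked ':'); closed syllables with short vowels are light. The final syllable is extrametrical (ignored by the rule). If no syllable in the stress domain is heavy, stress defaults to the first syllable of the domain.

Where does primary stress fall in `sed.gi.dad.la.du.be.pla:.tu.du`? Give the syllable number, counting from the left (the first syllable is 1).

7

The final syllable (9, du) is extrametrical; the stress domain is syllables 1–8.
Weights: 1 sed L, 2 gi L, 3 dad L, 4 la L, 5 du L, 6 be L, 7 pla: H, 8 tu L.
Heavy syllables in the domain: 7. The leftmost is syllable 7 (pla:).
Primary stress: syllable 7 → sed.gi.dad.la.du.be.ˈpla:.tu.du.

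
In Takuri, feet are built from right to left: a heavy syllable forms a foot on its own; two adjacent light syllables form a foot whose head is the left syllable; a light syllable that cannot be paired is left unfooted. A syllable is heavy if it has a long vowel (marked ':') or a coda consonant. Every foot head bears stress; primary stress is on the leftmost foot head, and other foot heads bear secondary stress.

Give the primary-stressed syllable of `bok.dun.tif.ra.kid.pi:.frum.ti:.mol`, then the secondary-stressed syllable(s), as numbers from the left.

primary 1, secondary 2, 3, 5, 6, 7, 8, 9

Weights: 1 bok H, 2 dun H, 3 tif H, 4 ra L, 5 kid H, 6 pi: H, 7 frum H, 8 ti: H, 9 mol H.
Parse right to left (heavy = foot alone; LL = one foot; stranded L unfooted): (ˈbok) (ˈdun) (ˈtif) ra (ˈkid) (ˈpi:) (ˈfrum) (ˈti:) (ˈmol).
Foot heads: 1, 2, 3, 5, 6, 7, 8, 9.
Primary stress on the leftmost head = syllable 1.
Secondary stress on 2, 3, 5, 6, 7, 8, 9: ˈbok.ˌdun.ˌtif.ra.ˌkid.ˌpi:.ˌfrum.ˌti:.ˌmol.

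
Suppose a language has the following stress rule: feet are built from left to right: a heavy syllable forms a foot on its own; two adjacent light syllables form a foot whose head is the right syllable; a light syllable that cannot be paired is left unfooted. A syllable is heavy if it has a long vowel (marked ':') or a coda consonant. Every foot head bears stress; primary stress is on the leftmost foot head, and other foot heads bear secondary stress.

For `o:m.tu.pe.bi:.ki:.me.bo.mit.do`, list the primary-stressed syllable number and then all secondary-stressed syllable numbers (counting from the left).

primary 1, secondary 3, 4, 5, 7, 8

Weights: 1 o:m H, 2 tu L, 3 pe L, 4 bi: H, 5 ki: H, 6 me L, 7 bo L, 8 mit H, 9 do L.
Parse left to right (heavy = foot alone; LL = one foot; stranded L unfooted): (ˈo:m) (tu.ˈpe) (ˈbi:) (ˈki:) (me.ˈbo) (ˈmit) do.
Foot heads: 1, 3, 4, 5, 7, 8.
Primary stress on the leftmost head = syllable 1.
Secondary stress on 3, 4, 5, 7, 8: ˈo:m.tu.ˌpe.ˌbi:.ˌki:.me.ˌbo.ˌmit.do.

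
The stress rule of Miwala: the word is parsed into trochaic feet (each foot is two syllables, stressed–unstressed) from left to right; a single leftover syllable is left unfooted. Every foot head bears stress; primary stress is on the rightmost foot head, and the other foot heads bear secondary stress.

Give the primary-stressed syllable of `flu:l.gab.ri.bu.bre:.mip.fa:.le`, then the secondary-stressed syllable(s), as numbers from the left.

Parse left to right into trochaic (ˈσσ) feet: (ˈflu:l.gab) (ˈri.bu) (ˈbre:.mip) (ˈfa:.le).
Foot heads (stressed positions): 1, 3, 5, 7.
End Rule Rightmost: primary stress on the rightmost head = syllable 7.
Secondary stress on 1, 3, 5: ˌflu:l.gab.ˌri.bu.ˌbre:.mip.ˈfa:.le.

primary 7, secondary 1, 3, 5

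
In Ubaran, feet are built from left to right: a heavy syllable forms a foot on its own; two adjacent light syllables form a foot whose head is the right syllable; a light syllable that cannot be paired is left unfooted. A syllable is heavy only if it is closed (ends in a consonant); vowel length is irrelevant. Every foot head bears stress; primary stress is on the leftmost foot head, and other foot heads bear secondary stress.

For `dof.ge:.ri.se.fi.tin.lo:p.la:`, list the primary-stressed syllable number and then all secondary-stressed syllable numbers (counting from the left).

primary 1, secondary 3, 5, 6, 7

Weights: 1 dof H, 2 ge: L, 3 ri L, 4 se L, 5 fi L, 6 tin H, 7 lo:p H, 8 la: L.
Parse left to right (heavy = foot alone; LL = one foot; stranded L unfooted): (ˈdof) (ge:.ˈri) (se.ˈfi) (ˈtin) (ˈlo:p) la:.
Foot heads: 1, 3, 5, 6, 7.
Primary stress on the leftmost head = syllable 1.
Secondary stress on 3, 5, 6, 7: ˈdof.ge:.ˌri.se.ˌfi.ˌtin.ˌlo:p.la:.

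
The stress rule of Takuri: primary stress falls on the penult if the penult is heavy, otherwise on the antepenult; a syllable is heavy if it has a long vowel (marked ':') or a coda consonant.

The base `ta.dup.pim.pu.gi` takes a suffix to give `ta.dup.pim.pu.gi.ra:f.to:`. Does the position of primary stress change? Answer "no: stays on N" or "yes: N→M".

yes: 3→6

Base `ta.dup.pim.pu.gi` (5 syllables):
  Weights: 3 pim H, 4 pu L, 5 gi L.
  The penult (syllable 4, pu) is light, so stress falls on the antepenult (syllable 3, pim).
  → primary stress on syllable 3.
Suffixed `ta.dup.pim.pu.gi.ra:f.to:` (7 syllables):
  Weights: 5 gi L, 6 ra:f H, 7 to: H.
  The penult (syllable 6, ra:f) is heavy, so it takes stress.
  → primary stress on syllable 6.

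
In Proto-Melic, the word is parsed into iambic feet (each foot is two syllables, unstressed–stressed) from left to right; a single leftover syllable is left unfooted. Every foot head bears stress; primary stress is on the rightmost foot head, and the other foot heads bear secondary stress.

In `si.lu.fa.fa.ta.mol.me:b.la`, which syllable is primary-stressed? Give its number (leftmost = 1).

Parse left to right into iambic (σˈσ) feet: (si.ˈlu) (fa.ˈfa) (ta.ˈmol) (me:b.ˈla).
Foot heads (stressed positions): 2, 4, 6, 8.
End Rule Rightmost: primary stress on the rightmost head = syllable 8.
Primary stress: syllable 8 → si.lu.fa.fa.ta.mol.me:b.ˈla.

8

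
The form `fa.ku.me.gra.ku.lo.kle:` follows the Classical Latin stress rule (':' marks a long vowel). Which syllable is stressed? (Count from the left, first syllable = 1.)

5

Classical Latin: stress the penult if heavy (long vowel or closed), else the antepenult.
Weights: 5 ku L, 6 lo L, 7 kle: H.
The penult (syllable 6, lo) is light, so stress falls on the antepenult (syllable 5, ku).
Stress on syllable 5: fa.ku.me.gra.ˈku.lo.kle:.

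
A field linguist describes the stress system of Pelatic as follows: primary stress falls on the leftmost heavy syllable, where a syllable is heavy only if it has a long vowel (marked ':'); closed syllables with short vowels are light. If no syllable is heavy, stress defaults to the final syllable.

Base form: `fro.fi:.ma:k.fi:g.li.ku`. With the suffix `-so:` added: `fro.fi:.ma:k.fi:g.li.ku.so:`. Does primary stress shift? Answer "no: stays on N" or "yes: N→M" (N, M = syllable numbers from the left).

no: stays on 2

Base `fro.fi:.ma:k.fi:g.li.ku` (6 syllables):
  Weights: 1 fro L, 2 fi: H, 3 ma:k H, 4 fi:g H, 5 li L, 6 ku L.
  Heavy syllables in the domain: 2, 3, 4. The leftmost is syllable 2 (fi:).
  → primary stress on syllable 2.
Suffixed `fro.fi:.ma:k.fi:g.li.ku.so:` (7 syllables):
  Weights: 1 fro L, 2 fi: H, 3 ma:k H, 4 fi:g H, 5 li L, 6 ku L, 7 so: H.
  Heavy syllables in the domain: 2, 3, 4, 7. The leftmost is syllable 2 (fi:).
  → primary stress on syllable 2.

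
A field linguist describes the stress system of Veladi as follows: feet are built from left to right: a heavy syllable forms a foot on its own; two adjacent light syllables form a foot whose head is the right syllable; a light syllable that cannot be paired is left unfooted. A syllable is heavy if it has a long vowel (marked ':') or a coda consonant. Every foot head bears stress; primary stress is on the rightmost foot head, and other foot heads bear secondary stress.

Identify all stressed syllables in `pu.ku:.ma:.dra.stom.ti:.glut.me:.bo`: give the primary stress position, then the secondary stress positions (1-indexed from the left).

primary 8, secondary 2, 3, 5, 6, 7

Weights: 1 pu L, 2 ku: H, 3 ma: H, 4 dra L, 5 stom H, 6 ti: H, 7 glut H, 8 me: H, 9 bo L.
Parse left to right (heavy = foot alone; LL = one foot; stranded L unfooted): pu (ˈku:) (ˈma:) dra (ˈstom) (ˈti:) (ˈglut) (ˈme:) bo.
Foot heads: 2, 3, 5, 6, 7, 8.
Primary stress on the rightmost head = syllable 8.
Secondary stress on 2, 3, 5, 6, 7: pu.ˌku:.ˌma:.dra.ˌstom.ˌti:.ˌglut.ˈme:.bo.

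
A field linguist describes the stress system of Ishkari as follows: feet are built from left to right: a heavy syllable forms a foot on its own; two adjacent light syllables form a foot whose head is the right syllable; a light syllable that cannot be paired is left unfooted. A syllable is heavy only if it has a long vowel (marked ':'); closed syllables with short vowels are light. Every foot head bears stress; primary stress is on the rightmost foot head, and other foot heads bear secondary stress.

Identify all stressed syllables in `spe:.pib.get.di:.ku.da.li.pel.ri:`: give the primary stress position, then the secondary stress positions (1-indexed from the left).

primary 9, secondary 1, 3, 4, 6, 8

Weights: 1 spe: H, 2 pib L, 3 get L, 4 di: H, 5 ku L, 6 da L, 7 li L, 8 pel L, 9 ri: H.
Parse left to right (heavy = foot alone; LL = one foot; stranded L unfooted): (ˈspe:) (pib.ˈget) (ˈdi:) (ku.ˈda) (li.ˈpel) (ˈri:).
Foot heads: 1, 3, 4, 6, 8, 9.
Primary stress on the rightmost head = syllable 9.
Secondary stress on 1, 3, 4, 6, 8: ˌspe:.pib.ˌget.ˌdi:.ku.ˌda.li.ˌpel.ˈri:.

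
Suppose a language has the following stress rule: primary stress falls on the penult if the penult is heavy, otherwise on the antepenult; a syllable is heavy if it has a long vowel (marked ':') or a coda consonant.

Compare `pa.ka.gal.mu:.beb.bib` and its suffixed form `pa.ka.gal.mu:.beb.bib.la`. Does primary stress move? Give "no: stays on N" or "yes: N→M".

yes: 5→6

Base `pa.ka.gal.mu:.beb.bib` (6 syllables):
  Weights: 4 mu: H, 5 beb H, 6 bib H.
  The penult (syllable 5, beb) is heavy, so it takes stress.
  → primary stress on syllable 5.
Suffixed `pa.ka.gal.mu:.beb.bib.la` (7 syllables):
  Weights: 5 beb H, 6 bib H, 7 la L.
  The penult (syllable 6, bib) is heavy, so it takes stress.
  → primary stress on syllable 6.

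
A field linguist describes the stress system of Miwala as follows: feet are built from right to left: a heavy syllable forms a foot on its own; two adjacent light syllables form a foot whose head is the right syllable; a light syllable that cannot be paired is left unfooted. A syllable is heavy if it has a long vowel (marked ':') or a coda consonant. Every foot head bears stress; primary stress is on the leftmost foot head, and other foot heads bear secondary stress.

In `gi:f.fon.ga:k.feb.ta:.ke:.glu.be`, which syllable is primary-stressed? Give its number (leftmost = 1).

Weights: 1 gi:f H, 2 fon H, 3 ga:k H, 4 feb H, 5 ta: H, 6 ke: H, 7 glu L, 8 be L.
Parse right to left (heavy = foot alone; LL = one foot; stranded L unfooted): (ˈgi:f) (ˈfon) (ˈga:k) (ˈfeb) (ˈta:) (ˈke:) (glu.ˈbe).
Foot heads: 1, 2, 3, 4, 5, 6, 8.
Primary stress on the leftmost head = syllable 1.
Primary stress: syllable 1 → ˈgi:f.fon.ga:k.feb.ta:.ke:.glu.be.

1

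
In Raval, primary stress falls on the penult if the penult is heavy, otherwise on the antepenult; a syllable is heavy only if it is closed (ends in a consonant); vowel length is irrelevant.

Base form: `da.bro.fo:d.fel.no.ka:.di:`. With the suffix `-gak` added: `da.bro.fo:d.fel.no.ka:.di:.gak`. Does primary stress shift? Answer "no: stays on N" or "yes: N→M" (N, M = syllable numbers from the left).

Base `da.bro.fo:d.fel.no.ka:.di:` (7 syllables):
  Weights: 5 no L, 6 ka: L, 7 di: L.
  The penult (syllable 6, ka:) is light, so stress falls on the antepenult (syllable 5, no).
  → primary stress on syllable 5.
Suffixed `da.bro.fo:d.fel.no.ka:.di:.gak` (8 syllables):
  Weights: 6 ka: L, 7 di: L, 8 gak H.
  The penult (syllable 7, di:) is light, so stress falls on the antepenult (syllable 6, ka:).
  → primary stress on syllable 6.

yes: 5→6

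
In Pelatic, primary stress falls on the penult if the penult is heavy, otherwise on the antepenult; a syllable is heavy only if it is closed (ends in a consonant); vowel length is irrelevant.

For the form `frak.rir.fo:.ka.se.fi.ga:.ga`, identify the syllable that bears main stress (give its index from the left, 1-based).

Weights: 6 fi L, 7 ga: L, 8 ga L.
The penult (syllable 7, ga:) is light, so stress falls on the antepenult (syllable 6, fi).
Primary stress: syllable 6 → frak.rir.fo:.ka.se.ˈfi.ga:.ga.

6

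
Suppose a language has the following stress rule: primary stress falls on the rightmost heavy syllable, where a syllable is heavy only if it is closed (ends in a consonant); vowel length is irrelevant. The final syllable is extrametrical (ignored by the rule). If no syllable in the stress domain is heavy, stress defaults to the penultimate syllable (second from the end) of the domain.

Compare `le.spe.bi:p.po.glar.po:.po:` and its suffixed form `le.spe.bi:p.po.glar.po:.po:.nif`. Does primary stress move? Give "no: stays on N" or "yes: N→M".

Base `le.spe.bi:p.po.glar.po:.po:` (7 syllables):
  The final syllable (7, po:) is extrametrical; the stress domain is syllables 1–6.
  Weights: 1 le L, 2 spe L, 3 bi:p H, 4 po L, 5 glar H, 6 po: L.
  Heavy syllables in the domain: 3, 5. The rightmost is syllable 5 (glar).
  → primary stress on syllable 5.
Suffixed `le.spe.bi:p.po.glar.po:.po:.nif` (8 syllables):
  The final syllable (8, nif) is extrametrical; the stress domain is syllables 1–7.
  Weights: 1 le L, 2 spe L, 3 bi:p H, 4 po L, 5 glar H, 6 po: L, 7 po: L.
  Heavy syllables in the domain: 3, 5. The rightmost is syllable 5 (glar).
  → primary stress on syllable 5.

no: stays on 5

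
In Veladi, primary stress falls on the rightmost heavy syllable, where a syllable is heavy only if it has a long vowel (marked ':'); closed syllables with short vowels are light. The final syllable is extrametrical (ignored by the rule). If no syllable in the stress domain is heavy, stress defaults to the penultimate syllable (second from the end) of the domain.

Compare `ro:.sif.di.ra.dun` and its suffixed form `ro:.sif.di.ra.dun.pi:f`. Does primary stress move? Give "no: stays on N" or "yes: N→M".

no: stays on 1

Base `ro:.sif.di.ra.dun` (5 syllables):
  The final syllable (5, dun) is extrametrical; the stress domain is syllables 1–4.
  Weights: 1 ro: H, 2 sif L, 3 di L, 4 ra L.
  Heavy syllables in the domain: 1. The rightmost is syllable 1 (ro:).
  → primary stress on syllable 1.
Suffixed `ro:.sif.di.ra.dun.pi:f` (6 syllables):
  The final syllable (6, pi:f) is extrametrical; the stress domain is syllables 1–5.
  Weights: 1 ro: H, 2 sif L, 3 di L, 4 ra L, 5 dun L.
  Heavy syllables in the domain: 1. The rightmost is syllable 1 (ro:).
  → primary stress on syllable 1.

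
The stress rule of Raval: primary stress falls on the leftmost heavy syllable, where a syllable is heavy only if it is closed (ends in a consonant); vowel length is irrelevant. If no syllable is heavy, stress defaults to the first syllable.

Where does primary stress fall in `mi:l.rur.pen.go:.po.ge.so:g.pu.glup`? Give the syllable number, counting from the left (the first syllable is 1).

1

Weights: 1 mi:l H, 2 rur H, 3 pen H, 4 go: L, 5 po L, 6 ge L, 7 so:g H, 8 pu L, 9 glup H.
Heavy syllables in the domain: 1, 2, 3, 7, 9. The leftmost is syllable 1 (mi:l).
Primary stress: syllable 1 → ˈmi:l.rur.pen.go:.po.ge.so:g.pu.glup.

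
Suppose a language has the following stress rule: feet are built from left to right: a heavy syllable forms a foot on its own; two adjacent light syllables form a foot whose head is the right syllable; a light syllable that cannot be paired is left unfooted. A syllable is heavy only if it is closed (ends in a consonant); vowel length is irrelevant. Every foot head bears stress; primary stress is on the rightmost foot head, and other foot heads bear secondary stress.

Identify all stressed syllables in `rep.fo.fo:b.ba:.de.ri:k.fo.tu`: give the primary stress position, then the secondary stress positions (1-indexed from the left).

primary 8, secondary 1, 3, 5, 6

Weights: 1 rep H, 2 fo L, 3 fo:b H, 4 ba: L, 5 de L, 6 ri:k H, 7 fo L, 8 tu L.
Parse left to right (heavy = foot alone; LL = one foot; stranded L unfooted): (ˈrep) fo (ˈfo:b) (ba:.ˈde) (ˈri:k) (fo.ˈtu).
Foot heads: 1, 3, 5, 6, 8.
Primary stress on the rightmost head = syllable 8.
Secondary stress on 1, 3, 5, 6: ˌrep.fo.ˌfo:b.ba:.ˌde.ˌri:k.fo.ˈtu.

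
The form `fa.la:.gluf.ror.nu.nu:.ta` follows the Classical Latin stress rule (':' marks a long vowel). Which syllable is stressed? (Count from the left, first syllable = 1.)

Classical Latin: stress the penult if heavy (long vowel or closed), else the antepenult.
Weights: 5 nu L, 6 nu: H, 7 ta L.
The penult (syllable 6, nu:) is heavy, so it takes stress.
Stress on syllable 6: fa.la:.gluf.ror.nu.ˈnu:.ta.

6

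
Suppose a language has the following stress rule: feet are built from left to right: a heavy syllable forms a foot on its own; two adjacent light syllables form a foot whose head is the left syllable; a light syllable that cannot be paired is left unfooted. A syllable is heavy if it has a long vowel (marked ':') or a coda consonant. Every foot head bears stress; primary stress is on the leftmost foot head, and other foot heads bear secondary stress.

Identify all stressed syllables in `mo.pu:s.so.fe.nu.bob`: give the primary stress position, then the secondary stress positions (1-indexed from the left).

primary 2, secondary 3, 6

Weights: 1 mo L, 2 pu:s H, 3 so L, 4 fe L, 5 nu L, 6 bob H.
Parse left to right (heavy = foot alone; LL = one foot; stranded L unfooted): mo (ˈpu:s) (ˈso.fe) nu (ˈbob).
Foot heads: 2, 3, 6.
Primary stress on the leftmost head = syllable 2.
Secondary stress on 3, 6: mo.ˈpu:s.ˌso.fe.nu.ˌbob.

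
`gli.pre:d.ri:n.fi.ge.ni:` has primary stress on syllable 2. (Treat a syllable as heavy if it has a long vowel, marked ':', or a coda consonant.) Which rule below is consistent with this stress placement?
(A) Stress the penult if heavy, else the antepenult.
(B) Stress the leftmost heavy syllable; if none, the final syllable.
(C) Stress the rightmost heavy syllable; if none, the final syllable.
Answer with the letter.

B

Rule A → syllable 4 (observed: 2).
Rule B → syllable 2 ✓.
Rule C → syllable 6 (observed: 2).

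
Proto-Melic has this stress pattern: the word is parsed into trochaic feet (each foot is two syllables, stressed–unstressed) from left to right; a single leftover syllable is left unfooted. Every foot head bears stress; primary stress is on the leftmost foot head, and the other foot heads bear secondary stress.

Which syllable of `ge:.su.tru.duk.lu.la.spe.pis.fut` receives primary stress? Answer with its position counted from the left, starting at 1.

Parse left to right into trochaic (ˈσσ) feet: (ˈge:.su) (ˈtru.duk) (ˈlu.la) (ˈspe.pis) fut. Syllable 9 is left unfooted.
Foot heads (stressed positions): 1, 3, 5, 7.
End Rule Leftmost: primary stress on the leftmost head = syllable 1.
Primary stress: syllable 1 → ˈge:.su.tru.duk.lu.la.spe.pis.fut.

1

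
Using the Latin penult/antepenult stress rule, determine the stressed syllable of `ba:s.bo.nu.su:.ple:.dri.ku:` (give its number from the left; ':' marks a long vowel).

Classical Latin: stress the penult if heavy (long vowel or closed), else the antepenult.
Weights: 5 ple: H, 6 dri L, 7 ku: H.
The penult (syllable 6, dri) is light, so stress falls on the antepenult (syllable 5, ple:).
Stress on syllable 5: ba:s.bo.nu.su:.ˈple:.dri.ku:.

5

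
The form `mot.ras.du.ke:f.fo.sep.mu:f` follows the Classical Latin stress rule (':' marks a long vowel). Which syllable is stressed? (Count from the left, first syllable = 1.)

Classical Latin: stress the penult if heavy (long vowel or closed), else the antepenult.
Weights: 5 fo L, 6 sep H, 7 mu:f H.
The penult (syllable 6, sep) is heavy, so it takes stress.
Stress on syllable 6: mot.ras.du.ke:f.fo.ˈsep.mu:f.

6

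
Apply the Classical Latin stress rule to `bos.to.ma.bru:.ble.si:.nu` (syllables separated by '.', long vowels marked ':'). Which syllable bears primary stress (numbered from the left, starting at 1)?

Classical Latin: stress the penult if heavy (long vowel or closed), else the antepenult.
Weights: 5 ble L, 6 si: H, 7 nu L.
The penult (syllable 6, si:) is heavy, so it takes stress.
Stress on syllable 6: bos.to.ma.bru:.ble.ˈsi:.nu.

6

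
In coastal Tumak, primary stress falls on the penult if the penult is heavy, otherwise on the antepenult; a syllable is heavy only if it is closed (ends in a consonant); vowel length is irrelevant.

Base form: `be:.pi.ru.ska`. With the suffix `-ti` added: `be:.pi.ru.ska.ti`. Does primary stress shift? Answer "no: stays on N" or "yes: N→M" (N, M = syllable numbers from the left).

Base `be:.pi.ru.ska` (4 syllables):
  Weights: 2 pi L, 3 ru L, 4 ska L.
  The penult (syllable 3, ru) is light, so stress falls on the antepenult (syllable 2, pi).
  → primary stress on syllable 2.
Suffixed `be:.pi.ru.ska.ti` (5 syllables):
  Weights: 3 ru L, 4 ska L, 5 ti L.
  The penult (syllable 4, ska) is light, so stress falls on the antepenult (syllable 3, ru).
  → primary stress on syllable 3.

yes: 2→3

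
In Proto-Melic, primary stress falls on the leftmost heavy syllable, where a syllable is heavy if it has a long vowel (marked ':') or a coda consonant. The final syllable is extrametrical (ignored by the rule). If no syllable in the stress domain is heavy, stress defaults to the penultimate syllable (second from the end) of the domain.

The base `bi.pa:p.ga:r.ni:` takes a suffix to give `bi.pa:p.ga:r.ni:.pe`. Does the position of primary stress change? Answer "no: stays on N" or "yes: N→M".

Base `bi.pa:p.ga:r.ni:` (4 syllables):
  The final syllable (4, ni:) is extrametrical; the stress domain is syllables 1–3.
  Weights: 1 bi L, 2 pa:p H, 3 ga:r H.
  Heavy syllables in the domain: 2, 3. The leftmost is syllable 2 (pa:p).
  → primary stress on syllable 2.
Suffixed `bi.pa:p.ga:r.ni:.pe` (5 syllables):
  The final syllable (5, pe) is extrametrical; the stress domain is syllables 1–4.
  Weights: 1 bi L, 2 pa:p H, 3 ga:r H, 4 ni: H.
  Heavy syllables in the domain: 2, 3, 4. The leftmost is syllable 2 (pa:p).
  → primary stress on syllable 2.

no: stays on 2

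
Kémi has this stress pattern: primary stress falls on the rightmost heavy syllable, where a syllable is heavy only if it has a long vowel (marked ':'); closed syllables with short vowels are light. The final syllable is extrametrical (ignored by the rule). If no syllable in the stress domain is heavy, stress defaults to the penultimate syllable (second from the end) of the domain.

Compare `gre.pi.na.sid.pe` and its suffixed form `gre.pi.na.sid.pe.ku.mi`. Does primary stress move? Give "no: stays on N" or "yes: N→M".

yes: 3→5

Base `gre.pi.na.sid.pe` (5 syllables):
  The final syllable (5, pe) is extrametrical; the stress domain is syllables 1–4.
  Weights: 1 gre L, 2 pi L, 3 na L, 4 sid L.
  No heavy syllable in the domain; default to the penultimate syllable (second from the end) of the domain = syllable 3.
  → primary stress on syllable 3.
Suffixed `gre.pi.na.sid.pe.ku.mi` (7 syllables):
  The final syllable (7, mi) is extrametrical; the stress domain is syllables 1–6.
  Weights: 1 gre L, 2 pi L, 3 na L, 4 sid L, 5 pe L, 6 ku L.
  No heavy syllable in the domain; default to the penultimate syllable (second from the end) of the domain = syllable 5.
  → primary stress on syllable 5.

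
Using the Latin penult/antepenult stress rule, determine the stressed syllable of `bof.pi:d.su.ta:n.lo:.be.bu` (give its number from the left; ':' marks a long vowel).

5

Classical Latin: stress the penult if heavy (long vowel or closed), else the antepenult.
Weights: 5 lo: H, 6 be L, 7 bu L.
The penult (syllable 6, be) is light, so stress falls on the antepenult (syllable 5, lo:).
Stress on syllable 5: bof.pi:d.su.ta:n.ˈlo:.be.bu.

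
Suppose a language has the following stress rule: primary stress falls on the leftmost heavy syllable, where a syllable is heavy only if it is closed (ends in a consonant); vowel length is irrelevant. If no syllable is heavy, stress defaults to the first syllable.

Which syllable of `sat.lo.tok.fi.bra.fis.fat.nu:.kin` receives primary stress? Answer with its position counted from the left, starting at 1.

Weights: 1 sat H, 2 lo L, 3 tok H, 4 fi L, 5 bra L, 6 fis H, 7 fat H, 8 nu: L, 9 kin H.
Heavy syllables in the domain: 1, 3, 6, 7, 9. The leftmost is syllable 1 (sat).
Primary stress: syllable 1 → ˈsat.lo.tok.fi.bra.fis.fat.nu:.kin.

1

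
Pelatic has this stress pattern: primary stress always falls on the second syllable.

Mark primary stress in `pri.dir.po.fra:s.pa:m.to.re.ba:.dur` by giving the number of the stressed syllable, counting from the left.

The word has 9 syllables; the second syllable is syllable 2 (dir).
Primary stress: syllable 2 → pri.ˈdir.po.fra:s.pa:m.to.re.ba:.dur.

2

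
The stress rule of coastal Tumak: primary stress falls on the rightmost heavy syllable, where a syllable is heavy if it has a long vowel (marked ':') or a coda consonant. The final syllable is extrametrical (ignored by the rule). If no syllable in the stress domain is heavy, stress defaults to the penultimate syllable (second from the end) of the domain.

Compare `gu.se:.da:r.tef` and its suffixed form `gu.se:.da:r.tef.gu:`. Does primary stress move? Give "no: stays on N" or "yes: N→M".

yes: 3→4

Base `gu.se:.da:r.tef` (4 syllables):
  The final syllable (4, tef) is extrametrical; the stress domain is syllables 1–3.
  Weights: 1 gu L, 2 se: H, 3 da:r H.
  Heavy syllables in the domain: 2, 3. The rightmost is syllable 3 (da:r).
  → primary stress on syllable 3.
Suffixed `gu.se:.da:r.tef.gu:` (5 syllables):
  The final syllable (5, gu:) is extrametrical; the stress domain is syllables 1–4.
  Weights: 1 gu L, 2 se: H, 3 da:r H, 4 tef H.
  Heavy syllables in the domain: 2, 3, 4. The rightmost is syllable 4 (tef).
  → primary stress on syllable 4.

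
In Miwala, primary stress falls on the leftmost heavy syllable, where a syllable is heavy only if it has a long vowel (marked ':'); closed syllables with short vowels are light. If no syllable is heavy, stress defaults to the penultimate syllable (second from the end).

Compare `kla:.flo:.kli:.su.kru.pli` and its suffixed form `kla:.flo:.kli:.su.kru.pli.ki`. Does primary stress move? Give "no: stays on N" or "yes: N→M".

no: stays on 1

Base `kla:.flo:.kli:.su.kru.pli` (6 syllables):
  Weights: 1 kla: H, 2 flo: H, 3 kli: H, 4 su L, 5 kru L, 6 pli L.
  Heavy syllables in the domain: 1, 2, 3. The leftmost is syllable 1 (kla:).
  → primary stress on syllable 1.
Suffixed `kla:.flo:.kli:.su.kru.pli.ki` (7 syllables):
  Weights: 1 kla: H, 2 flo: H, 3 kli: H, 4 su L, 5 kru L, 6 pli L, 7 ki L.
  Heavy syllables in the domain: 1, 2, 3. The leftmost is syllable 1 (kla:).
  → primary stress on syllable 1.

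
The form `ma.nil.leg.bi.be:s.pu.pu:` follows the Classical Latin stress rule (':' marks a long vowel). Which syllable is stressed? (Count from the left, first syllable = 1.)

Classical Latin: stress the penult if heavy (long vowel or closed), else the antepenult.
Weights: 5 be:s H, 6 pu L, 7 pu: H.
The penult (syllable 6, pu) is light, so stress falls on the antepenult (syllable 5, be:s).
Stress on syllable 5: ma.nil.leg.bi.ˈbe:s.pu.pu:.

5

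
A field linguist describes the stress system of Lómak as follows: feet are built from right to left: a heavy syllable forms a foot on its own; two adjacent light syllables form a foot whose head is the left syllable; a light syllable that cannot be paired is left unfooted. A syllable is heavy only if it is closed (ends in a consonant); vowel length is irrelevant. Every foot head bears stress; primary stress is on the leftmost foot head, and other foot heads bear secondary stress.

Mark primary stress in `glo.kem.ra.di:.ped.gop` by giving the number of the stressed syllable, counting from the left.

2

Weights: 1 glo L, 2 kem H, 3 ra L, 4 di: L, 5 ped H, 6 gop H.
Parse right to left (heavy = foot alone; LL = one foot; stranded L unfooted): glo (ˈkem) (ˈra.di:) (ˈped) (ˈgop).
Foot heads: 2, 3, 5, 6.
Primary stress on the leftmost head = syllable 2.
Primary stress: syllable 2 → glo.ˈkem.ra.di:.ped.gop.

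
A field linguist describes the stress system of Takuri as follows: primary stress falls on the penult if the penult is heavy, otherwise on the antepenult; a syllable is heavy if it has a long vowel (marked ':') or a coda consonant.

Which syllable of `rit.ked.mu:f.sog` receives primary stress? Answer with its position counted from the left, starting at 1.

Weights: 2 ked H, 3 mu:f H, 4 sog H.
The penult (syllable 3, mu:f) is heavy, so it takes stress.
Primary stress: syllable 3 → rit.ked.ˈmu:f.sog.

3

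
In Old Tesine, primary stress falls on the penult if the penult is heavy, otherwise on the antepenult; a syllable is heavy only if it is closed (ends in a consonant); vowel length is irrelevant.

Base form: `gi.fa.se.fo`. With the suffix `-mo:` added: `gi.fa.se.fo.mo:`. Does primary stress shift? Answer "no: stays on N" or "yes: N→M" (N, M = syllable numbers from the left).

Base `gi.fa.se.fo` (4 syllables):
  Weights: 2 fa L, 3 se L, 4 fo L.
  The penult (syllable 3, se) is light, so stress falls on the antepenult (syllable 2, fa).
  → primary stress on syllable 2.
Suffixed `gi.fa.se.fo.mo:` (5 syllables):
  Weights: 3 se L, 4 fo L, 5 mo: L.
  The penult (syllable 4, fo) is light, so stress falls on the antepenult (syllable 3, se).
  → primary stress on syllable 3.

yes: 2→3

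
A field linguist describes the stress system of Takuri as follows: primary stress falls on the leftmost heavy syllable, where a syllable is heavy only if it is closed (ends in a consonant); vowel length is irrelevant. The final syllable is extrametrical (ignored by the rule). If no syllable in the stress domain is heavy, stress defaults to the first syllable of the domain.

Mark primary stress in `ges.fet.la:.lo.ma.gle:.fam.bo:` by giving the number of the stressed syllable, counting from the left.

The final syllable (8, bo:) is extrametrical; the stress domain is syllables 1–7.
Weights: 1 ges H, 2 fet H, 3 la: L, 4 lo L, 5 ma L, 6 gle: L, 7 fam H.
Heavy syllables in the domain: 1, 2, 7. The leftmost is syllable 1 (ges).
Primary stress: syllable 1 → ˈges.fet.la:.lo.ma.gle:.fam.bo:.

1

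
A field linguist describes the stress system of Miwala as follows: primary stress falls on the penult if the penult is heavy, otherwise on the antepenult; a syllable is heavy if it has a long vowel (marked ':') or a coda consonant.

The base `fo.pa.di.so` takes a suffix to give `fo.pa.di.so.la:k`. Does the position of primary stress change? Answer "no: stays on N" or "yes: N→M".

Base `fo.pa.di.so` (4 syllables):
  Weights: 2 pa L, 3 di L, 4 so L.
  The penult (syllable 3, di) is light, so stress falls on the antepenult (syllable 2, pa).
  → primary stress on syllable 2.
Suffixed `fo.pa.di.so.la:k` (5 syllables):
  Weights: 3 di L, 4 so L, 5 la:k H.
  The penult (syllable 4, so) is light, so stress falls on the antepenult (syllable 3, di).
  → primary stress on syllable 3.

yes: 2→3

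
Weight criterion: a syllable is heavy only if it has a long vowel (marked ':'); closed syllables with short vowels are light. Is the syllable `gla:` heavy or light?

`gla:`: long vowel, open (no coda). Long vowel → heavy.

heavy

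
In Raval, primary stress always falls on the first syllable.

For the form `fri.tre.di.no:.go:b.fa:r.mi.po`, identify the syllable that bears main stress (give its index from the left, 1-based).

1

The word has 8 syllables; the first syllable is syllable 1 (fri).
Primary stress: syllable 1 → ˈfri.tre.di.no:.go:b.fa:r.mi.po.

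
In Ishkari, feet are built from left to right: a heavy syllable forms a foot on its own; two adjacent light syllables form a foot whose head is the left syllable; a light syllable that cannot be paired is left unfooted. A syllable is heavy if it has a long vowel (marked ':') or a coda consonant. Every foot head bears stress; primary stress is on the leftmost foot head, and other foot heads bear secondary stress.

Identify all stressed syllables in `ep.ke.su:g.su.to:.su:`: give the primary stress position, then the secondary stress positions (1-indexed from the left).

primary 1, secondary 3, 5, 6

Weights: 1 ep H, 2 ke L, 3 su:g H, 4 su L, 5 to: H, 6 su: H.
Parse left to right (heavy = foot alone; LL = one foot; stranded L unfooted): (ˈep) ke (ˈsu:g) su (ˈto:) (ˈsu:).
Foot heads: 1, 3, 5, 6.
Primary stress on the leftmost head = syllable 1.
Secondary stress on 3, 5, 6: ˈep.ke.ˌsu:g.su.ˌto:.ˌsu:.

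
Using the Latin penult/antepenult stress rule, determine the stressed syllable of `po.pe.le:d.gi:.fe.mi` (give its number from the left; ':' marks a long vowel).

4

Classical Latin: stress the penult if heavy (long vowel or closed), else the antepenult.
Weights: 4 gi: H, 5 fe L, 6 mi L.
The penult (syllable 5, fe) is light, so stress falls on the antepenult (syllable 4, gi:).
Stress on syllable 4: po.pe.le:d.ˈgi:.fe.mi.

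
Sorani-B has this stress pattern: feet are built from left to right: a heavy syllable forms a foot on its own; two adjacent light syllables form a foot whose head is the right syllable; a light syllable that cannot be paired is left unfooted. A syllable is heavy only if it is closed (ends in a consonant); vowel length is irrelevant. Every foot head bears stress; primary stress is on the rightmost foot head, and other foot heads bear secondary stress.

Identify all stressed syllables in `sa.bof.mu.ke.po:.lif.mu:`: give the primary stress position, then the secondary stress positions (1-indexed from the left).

primary 6, secondary 2, 4

Weights: 1 sa L, 2 bof H, 3 mu L, 4 ke L, 5 po: L, 6 lif H, 7 mu: L.
Parse left to right (heavy = foot alone; LL = one foot; stranded L unfooted): sa (ˈbof) (mu.ˈke) po: (ˈlif) mu:.
Foot heads: 2, 4, 6.
Primary stress on the rightmost head = syllable 6.
Secondary stress on 2, 4: sa.ˌbof.mu.ˌke.po:.ˈlif.mu:.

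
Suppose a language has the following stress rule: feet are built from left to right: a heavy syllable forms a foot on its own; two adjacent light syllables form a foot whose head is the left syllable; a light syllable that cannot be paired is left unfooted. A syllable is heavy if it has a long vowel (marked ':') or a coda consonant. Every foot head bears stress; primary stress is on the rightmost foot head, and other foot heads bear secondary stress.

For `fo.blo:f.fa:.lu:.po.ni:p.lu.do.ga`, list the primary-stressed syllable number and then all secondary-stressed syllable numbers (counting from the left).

primary 7, secondary 2, 3, 4, 6

Weights: 1 fo L, 2 blo:f H, 3 fa: H, 4 lu: H, 5 po L, 6 ni:p H, 7 lu L, 8 do L, 9 ga L.
Parse left to right (heavy = foot alone; LL = one foot; stranded L unfooted): fo (ˈblo:f) (ˈfa:) (ˈlu:) po (ˈni:p) (ˈlu.do) ga.
Foot heads: 2, 3, 4, 6, 7.
Primary stress on the rightmost head = syllable 7.
Secondary stress on 2, 3, 4, 6: fo.ˌblo:f.ˌfa:.ˌlu:.po.ˌni:p.ˈlu.do.ga.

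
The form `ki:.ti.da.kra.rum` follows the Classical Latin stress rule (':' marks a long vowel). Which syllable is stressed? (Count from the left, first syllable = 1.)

Classical Latin: stress the penult if heavy (long vowel or closed), else the antepenult.
Weights: 3 da L, 4 kra L, 5 rum H.
The penult (syllable 4, kra) is light, so stress falls on the antepenult (syllable 3, da).
Stress on syllable 3: ki:.ti.ˈda.kra.rum.

3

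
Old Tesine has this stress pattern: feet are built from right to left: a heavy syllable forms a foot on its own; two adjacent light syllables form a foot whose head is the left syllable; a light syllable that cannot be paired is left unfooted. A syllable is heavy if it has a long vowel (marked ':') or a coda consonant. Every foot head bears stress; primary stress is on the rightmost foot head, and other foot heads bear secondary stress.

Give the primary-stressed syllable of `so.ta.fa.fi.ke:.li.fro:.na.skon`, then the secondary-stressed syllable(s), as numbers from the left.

primary 9, secondary 1, 3, 5, 7

Weights: 1 so L, 2 ta L, 3 fa L, 4 fi L, 5 ke: H, 6 li L, 7 fro: H, 8 na L, 9 skon H.
Parse right to left (heavy = foot alone; LL = one foot; stranded L unfooted): (ˈso.ta) (ˈfa.fi) (ˈke:) li (ˈfro:) na (ˈskon).
Foot heads: 1, 3, 5, 7, 9.
Primary stress on the rightmost head = syllable 9.
Secondary stress on 1, 3, 5, 7: ˌso.ta.ˌfa.fi.ˌke:.li.ˌfro:.na.ˈskon.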